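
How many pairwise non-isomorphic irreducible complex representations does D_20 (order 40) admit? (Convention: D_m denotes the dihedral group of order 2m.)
13

Explanation: The number of irreducible complex representations of a finite group equals its number of conjugacy classes. D_20 has 13 conjugacy classes (n/2 + 3 for n even), so D_20 (order 40) has exactly 13 irreducible complex representations.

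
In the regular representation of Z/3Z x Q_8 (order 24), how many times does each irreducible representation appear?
Each irreducible V_i of dimension d_i appears with multiplicity d_i, i.e. rho_reg = (direct sum over all irreducibles V_i) d_i V_i. The irreducible dimensions for Z/3Z x Q_8 are 1, 1, 1, 1, 1, 1, 1, 1, 1, 1, 1, 1, 2, 2, 2: 12 irreducibles of dimension 1, each with multiplicity 1; 3 irreducibles of dimension 2, each with multiplicity 2. Total dimension 12*1*1 + 3*2*2 = 24 = |G|.

Explanation: General theorem: in the regular representation of a finite group G, each irreducible appears with multiplicity equal to its dimension. Check: dim(rho_reg) = sum d_i^2 = 1 + 1 + 1 + 1 + 1 + 1 + 1 + 1 + 1 + 1 + 1 + 1 + 4 + 4 + 4 = 24 = |G|.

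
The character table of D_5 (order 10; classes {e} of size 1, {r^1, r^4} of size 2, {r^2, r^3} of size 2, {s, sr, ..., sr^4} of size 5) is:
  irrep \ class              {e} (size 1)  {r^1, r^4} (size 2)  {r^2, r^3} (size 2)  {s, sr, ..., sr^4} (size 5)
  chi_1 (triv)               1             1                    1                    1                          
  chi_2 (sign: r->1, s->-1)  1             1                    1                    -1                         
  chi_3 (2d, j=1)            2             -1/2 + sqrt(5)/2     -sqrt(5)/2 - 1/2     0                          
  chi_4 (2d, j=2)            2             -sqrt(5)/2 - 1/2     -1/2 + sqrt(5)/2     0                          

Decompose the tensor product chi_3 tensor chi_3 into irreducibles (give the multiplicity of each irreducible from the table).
chi_3 tensor chi_3 = chi_1 + chi_2 + chi_4 (all other irreducibles have multiplicity 0).

Why: The character of a tensor product is the pointwise product (chi_3 * chi_3)(C) = chi_3(C) * chi_3(C):
  {e}: (2)*(2), {r^1, r^4}: (-1/2 + sqrt(5)/2)*(-1/2 + sqrt(5)/2), {r^2, r^3}: (-sqrt(5)/2 - 1/2)*(-sqrt(5)/2 - 1/2), {s, sr, ..., sr^4}: (0)*(0)
so (chi_3 * chi_3) takes values
  {e} -> 4, {r^1, r^4} -> 3/2 - sqrt(5)/2, {r^2, r^3} -> sqrt(5)/2 + 3/2, {s, sr, ..., sr^4} -> 0.
Now take the inner product of this character with each irreducible chi from the table, <chi_3*chi_3, chi> = (1/10) sum_C |C| (chi_3*chi_3)(C) conj(chi(C)):
  <chi_3*chi_3, chi_1> = (1/10)[1*(4)*conj(1) + 2*(3/2 - sqrt(5)/2)*conj(1) + 2*(sqrt(5)/2 + 3/2)*conj(1) + 5*(0)*conj(1)]
      = (1/10)[(4) + (3 - sqrt(5)) + (sqrt(5) + 3) + (0)] = 10/10 = 1
  <chi_3*chi_3, chi_2> = (1/10)[1*(4)*conj(1) + 2*(3/2 - sqrt(5)/2)*conj(1) + 2*(sqrt(5)/2 + 3/2)*conj(1) + 5*(0)*conj(-1)]
      = (1/10)[(4) + (3 - sqrt(5)) + (sqrt(5) + 3) + (0)] = 10/10 = 1
  <chi_3*chi_3, chi_3> = (1/10)[1*(4)*conj(2) + 2*(3/2 - sqrt(5)/2)*conj(-1/2 + sqrt(5)/2) + 2*(sqrt(5)/2 + 3/2)*conj(-sqrt(5)/2 - 1/2) + 5*(0)*conj(0)]
      = (1/10)[(8) + (-4 + 2*sqrt(5)) + (-2*sqrt(5) - 4) + (0)] = 0/10 = 0
  <chi_3*chi_3, chi_4> = (1/10)[1*(4)*conj(2) + 2*(3/2 - sqrt(5)/2)*conj(-sqrt(5)/2 - 1/2) + 2*(sqrt(5)/2 + 3/2)*conj(-1/2 + sqrt(5)/2) + 5*(0)*conj(0)]
      = (1/10)[(8) + (1 - sqrt(5)) + (1 + sqrt(5)) + (0)] = 10/10 = 1
Hence the multiplicities are chi_1: 1, chi_2: 1, chi_4: 1. Dimension check: dim(chi_3)*dim(chi_3) = 2*2 = 4 and sum (mult * dim) = 1*1 + 1*1 + 1*2 = 4.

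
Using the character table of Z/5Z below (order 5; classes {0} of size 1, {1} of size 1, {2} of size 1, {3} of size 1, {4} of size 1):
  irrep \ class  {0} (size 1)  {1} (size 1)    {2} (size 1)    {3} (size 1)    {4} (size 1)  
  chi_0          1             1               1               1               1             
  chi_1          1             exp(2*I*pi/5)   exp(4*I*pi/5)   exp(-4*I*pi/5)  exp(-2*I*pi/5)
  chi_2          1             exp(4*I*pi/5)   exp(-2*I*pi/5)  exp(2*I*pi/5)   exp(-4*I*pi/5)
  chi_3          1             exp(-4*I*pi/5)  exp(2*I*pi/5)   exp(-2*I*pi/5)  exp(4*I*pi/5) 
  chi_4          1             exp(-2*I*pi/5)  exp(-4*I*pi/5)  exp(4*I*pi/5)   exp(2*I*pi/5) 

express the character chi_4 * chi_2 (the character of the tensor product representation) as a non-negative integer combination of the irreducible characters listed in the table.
chi_4 tensor chi_2 = chi_1 (all other irreducibles have multiplicity 0).

Proof sketch: The character of a tensor product is the pointwise product (chi_4 * chi_2)(C) = chi_4(C) * chi_2(C):
  {0}: (1)*(1), {1}: (exp(-2*I*pi/5))*(exp(4*I*pi/5)), {2}: (exp(-4*I*pi/5))*(exp(-2*I*pi/5)), {3}: (exp(4*I*pi/5))*(exp(2*I*pi/5)), {4}: (exp(2*I*pi/5))*(exp(-4*I*pi/5))
so (chi_4 * chi_2) takes values
  {0} -> 1, {1} -> exp(2*I*pi/5), {2} -> exp(4*I*pi/5), {3} -> exp(-4*I*pi/5), {4} -> exp(-2*I*pi/5).
Now take the inner product of this character with each irreducible chi from the table, <chi_4*chi_2, chi> = (1/5) sum_C |C| (chi_4*chi_2)(C) conj(chi(C)):
  <chi_4*chi_2, chi_0> = (1/5)[1*(1)*conj(1) + 1*(exp(2*I*pi/5))*conj(1) + 1*(exp(4*I*pi/5))*conj(1) + 1*(exp(-4*I*pi/5))*conj(1) + 1*(exp(-2*I*pi/5))*conj(1)]
      = (1/5)[(1) + (exp(2*I*pi/5)) + (exp(4*I*pi/5)) + (exp(-4*I*pi/5)) + (exp(-2*I*pi/5))] = 0/5 = 0
  <chi_4*chi_2, chi_1> = (1/5)[1*(1)*conj(1) + 1*(exp(2*I*pi/5))*conj(exp(2*I*pi/5)) + 1*(exp(4*I*pi/5))*conj(exp(4*I*pi/5)) + 1*(exp(-4*I*pi/5))*conj(exp(-4*I*pi/5)) + 1*(exp(-2*I*pi/5))*conj(exp(-2*I*pi/5))]
      = (1/5)[(1) + (1) + (1) + (1) + (1)] = 5/5 = 1
  <chi_4*chi_2, chi_2> = (1/5)[1*(1)*conj(1) + 1*(exp(2*I*pi/5))*conj(exp(4*I*pi/5)) + 1*(exp(4*I*pi/5))*conj(exp(-2*I*pi/5)) + 1*(exp(-4*I*pi/5))*conj(exp(2*I*pi/5)) + 1*(exp(-2*I*pi/5))*conj(exp(-4*I*pi/5))]
      = (1/5)[(1) + (exp(-2*I*pi/5)) + (exp(-4*I*pi/5)) + (exp(4*I*pi/5)) + (exp(2*I*pi/5))] = 0/5 = 0
  <chi_4*chi_2, chi_3> = (1/5)[1*(1)*conj(1) + 1*(exp(2*I*pi/5))*conj(exp(-4*I*pi/5)) + 1*(exp(4*I*pi/5))*conj(exp(2*I*pi/5)) + 1*(exp(-4*I*pi/5))*conj(exp(-2*I*pi/5)) + 1*(exp(-2*I*pi/5))*conj(exp(4*I*pi/5))]
      = (1/5)[(1) + (exp(-4*I*pi/5)) + (exp(2*I*pi/5)) + (exp(-2*I*pi/5)) + (exp(4*I*pi/5))] = 0/5 = 0
  <chi_4*chi_2, chi_4> = (1/5)[1*(1)*conj(1) + 1*(exp(2*I*pi/5))*conj(exp(-2*I*pi/5)) + 1*(exp(4*I*pi/5))*conj(exp(-4*I*pi/5)) + 1*(exp(-4*I*pi/5))*conj(exp(4*I*pi/5)) + 1*(exp(-2*I*pi/5))*conj(exp(2*I*pi/5))]
      = (1/5)[(1) + (exp(4*I*pi/5)) + (exp(-2*I*pi/5)) + (exp(2*I*pi/5)) + (exp(-4*I*pi/5))] = 0/5 = 0
(Exp terms are combined using exp(i*s)*conj(exp(i*t)) = exp(i*(s-t)), and sums of them are collapsed using the identity that for every m > 1 the m distinct m-th roots of unity sum to 0, e.g. 1 + exp(2*I*pi/3) + exp(-2*I*pi/3) = 0.)
Hence the multiplicities are chi_1: 1. Dimension check: dim(chi_4)*dim(chi_2) = 1*1 = 1 and sum (mult * dim) = 1*1 = 1.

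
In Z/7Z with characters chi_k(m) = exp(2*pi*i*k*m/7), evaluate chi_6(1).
chi_6(1) = zeta_7^6 = exp(-2*I*pi/7)

Explanation: chi_6(1) = zeta_7^(6*1) = zeta_7^6. Since zeta_7^7 = 1, this equals zeta_7^6 = exp(2*pi*i*6/7) = exp(-2*I*pi/7).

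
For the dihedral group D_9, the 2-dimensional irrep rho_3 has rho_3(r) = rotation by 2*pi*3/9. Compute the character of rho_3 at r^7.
chi_{rho_3}(r^7) = 2*cos(2*pi*3*7/9) = -1

Solution. rho_3(r^7) is rotation by angle 2*pi*3*7/9, whose trace is 2*cos(2*pi*3*7/9) = -1.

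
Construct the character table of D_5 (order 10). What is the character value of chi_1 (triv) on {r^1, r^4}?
Conjugacy classes: {e} of size 1, {r^1, r^4} of size 2, {r^2, r^3} of size 2, {s, sr, ..., sr^4} of size 5.
Character table:
  irrep \ class              {e} (size 1)  {r^1, r^4} (size 2)  {r^2, r^3} (size 2)  {s, sr, ..., sr^4} (size 5)
  chi_1 (triv)               1             1                    1                    1                          
  chi_2 (sign: r->1, s->-1)  1             1                    1                    -1                         
  chi_3 (2d, j=1)            2             -1/2 + sqrt(5)/2     -sqrt(5)/2 - 1/2     0                          
  chi_4 (2d, j=2)            2             -sqrt(5)/2 - 1/2     -1/2 + sqrt(5)/2     0                          

Spot check: chi_1 (triv) on {r^1, r^4} = 1.

Solution. D_5 has order 2*5 = 10 with 4 conjugacy classes, hence 4 irreducibles. Sum of squared dims 1 + 1 + 4 + 4 = 10 = |G|. Linear characters come from the abelianisation; the 2-dimensional irreps have character r^k -> 2*cos(2*pi*j*k/5), reflections -> 0.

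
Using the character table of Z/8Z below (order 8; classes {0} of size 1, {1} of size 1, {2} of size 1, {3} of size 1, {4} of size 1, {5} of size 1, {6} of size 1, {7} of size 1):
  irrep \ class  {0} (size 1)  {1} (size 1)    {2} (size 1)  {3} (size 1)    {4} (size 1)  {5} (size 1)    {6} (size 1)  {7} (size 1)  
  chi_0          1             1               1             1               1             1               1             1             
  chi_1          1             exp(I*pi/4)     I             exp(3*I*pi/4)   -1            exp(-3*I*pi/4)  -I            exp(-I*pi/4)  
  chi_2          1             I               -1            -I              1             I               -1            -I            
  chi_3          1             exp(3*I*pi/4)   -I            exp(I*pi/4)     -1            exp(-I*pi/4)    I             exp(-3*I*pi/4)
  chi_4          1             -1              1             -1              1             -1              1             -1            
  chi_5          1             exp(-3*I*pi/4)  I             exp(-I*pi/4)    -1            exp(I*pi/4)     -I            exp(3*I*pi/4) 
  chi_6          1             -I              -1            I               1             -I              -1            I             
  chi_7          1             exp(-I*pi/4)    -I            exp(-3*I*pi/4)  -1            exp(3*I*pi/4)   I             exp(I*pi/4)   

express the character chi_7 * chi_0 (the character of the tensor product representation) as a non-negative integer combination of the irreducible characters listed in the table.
chi_7 tensor chi_0 = chi_7 (all other irreducibles have multiplicity 0).

Justification: The character of a tensor product is the pointwise product (chi_7 * chi_0)(C) = chi_7(C) * chi_0(C):
  {0}: (1)*(1), {1}: (exp(-I*pi/4))*(1), {2}: (-I)*(1), {3}: (exp(-3*I*pi/4))*(1), {4}: (-1)*(1), {5}: (exp(3*I*pi/4))*(1), {6}: (I)*(1), {7}: (exp(I*pi/4))*(1)
so (chi_7 * chi_0) takes values
  {0} -> 1, {1} -> exp(-I*pi/4), {2} -> -I, {3} -> exp(-3*I*pi/4), {4} -> -1, {5} -> exp(3*I*pi/4), {6} -> I, {7} -> exp(I*pi/4).
Now take the inner product of this character with each irreducible chi from the table, <chi_7*chi_0, chi> = (1/8) sum_C |C| (chi_7*chi_0)(C) conj(chi(C)):
  <chi_7*chi_0, chi_0> = (1/8)[1*(1)*conj(1) + 1*(exp(-I*pi/4))*conj(1) + 1*(-I)*conj(1) + 1*(exp(-3*I*pi/4))*conj(1) + 1*(-1)*conj(1) + 1*(exp(3*I*pi/4))*conj(1) + 1*(I)*conj(1) + 1*(exp(I*pi/4))*conj(1)]
      = (1/8)[(1) + (exp(-I*pi/4)) + (-I) + (exp(-3*I*pi/4)) + (-1) + (exp(3*I*pi/4)) + (I) + (exp(I*pi/4))] = 0/8 = 0
  <chi_7*chi_0, chi_1> = (1/8)[1*(1)*conj(1) + 1*(exp(-I*pi/4))*conj(exp(I*pi/4)) + 1*(-I)*conj(I) + 1*(exp(-3*I*pi/4))*conj(exp(3*I*pi/4)) + 1*(-1)*conj(-1) + 1*(exp(3*I*pi/4))*conj(exp(-3*I*pi/4)) + 1*(I)*conj(-I) + 1*(exp(I*pi/4))*conj(exp(-I*pi/4))]
      = (1/8)[(1) + (-I) + (-1) + (I) + (1) + (-I) + (-1) + (I)] = 0/8 = 0
  <chi_7*chi_0, chi_2> = (1/8)[1*(1)*conj(1) + 1*(exp(-I*pi/4))*conj(I) + 1*(-I)*conj(-1) + 1*(exp(-3*I*pi/4))*conj(-I) + 1*(-1)*conj(1) + 1*(exp(3*I*pi/4))*conj(I) + 1*(I)*conj(-1) + 1*(exp(I*pi/4))*conj(-I)]
      = (1/8)[(1) + (-exp(I*pi/4)) + (I) + (exp(-I*pi/4)) + (-1) + (-exp(-3*I*pi/4)) + (-I) + (exp(3*I*pi/4))] = 0/8 = 0
  <chi_7*chi_0, chi_3> = (1/8)[1*(1)*conj(1) + 1*(exp(-I*pi/4))*conj(exp(3*I*pi/4)) + 1*(-I)*conj(-I) + 1*(exp(-3*I*pi/4))*conj(exp(I*pi/4)) + 1*(-1)*conj(-1) + 1*(exp(3*I*pi/4))*conj(exp(-I*pi/4)) + 1*(I)*conj(I) + 1*(exp(I*pi/4))*conj(exp(-3*I*pi/4))]
      = (1/8)[(1) + (-1) + (1) + (-1) + (1) + (-1) + (1) + (-1)] = 0/8 = 0
  <chi_7*chi_0, chi_4> = (1/8)[1*(1)*conj(1) + 1*(exp(-I*pi/4))*conj(-1) + 1*(-I)*conj(1) + 1*(exp(-3*I*pi/4))*conj(-1) + 1*(-1)*conj(1) + 1*(exp(3*I*pi/4))*conj(-1) + 1*(I)*conj(1) + 1*(exp(I*pi/4))*conj(-1)]
      = (1/8)[(1) + (-exp(-I*pi/4)) + (-I) + (-exp(-3*I*pi/4)) + (-1) + (-exp(3*I*pi/4)) + (I) + (-exp(I*pi/4))] = 0/8 = 0
  <chi_7*chi_0, chi_5> = (1/8)[1*(1)*conj(1) + 1*(exp(-I*pi/4))*conj(exp(-3*I*pi/4)) + 1*(-I)*conj(I) + 1*(exp(-3*I*pi/4))*conj(exp(-I*pi/4)) + 1*(-1)*conj(-1) + 1*(exp(3*I*pi/4))*conj(exp(I*pi/4)) + 1*(I)*conj(-I) + 1*(exp(I*pi/4))*conj(exp(3*I*pi/4))]
      = (1/8)[(1) + (I) + (-1) + (-I) + (1) + (I) + (-1) + (-I)] = 0/8 = 0
  <chi_7*chi_0, chi_6> = (1/8)[1*(1)*conj(1) + 1*(exp(-I*pi/4))*conj(-I) + 1*(-I)*conj(-1) + 1*(exp(-3*I*pi/4))*conj(I) + 1*(-1)*conj(1) + 1*(exp(3*I*pi/4))*conj(-I) + 1*(I)*conj(-1) + 1*(exp(I*pi/4))*conj(I)]
      = (1/8)[(1) + (exp(I*pi/4)) + (I) + (-exp(-I*pi/4)) + (-1) + (exp(-3*I*pi/4)) + (-I) + (-exp(3*I*pi/4))] = 0/8 = 0
  <chi_7*chi_0, chi_7> = (1/8)[1*(1)*conj(1) + 1*(exp(-I*pi/4))*conj(exp(-I*pi/4)) + 1*(-I)*conj(-I) + 1*(exp(-3*I*pi/4))*conj(exp(-3*I*pi/4)) + 1*(-1)*conj(-1) + 1*(exp(3*I*pi/4))*conj(exp(3*I*pi/4)) + 1*(I)*conj(I) + 1*(exp(I*pi/4))*conj(exp(I*pi/4))]
      = (1/8)[(1) + (1) + (1) + (1) + (1) + (1) + (1) + (1)] = 8/8 = 1
(Exp terms are combined using exp(i*s)*conj(exp(i*t)) = exp(i*(s-t)), and sums of them are collapsed using the identity that for every m > 1 the m distinct m-th roots of unity sum to 0, e.g. 1 + exp(2*I*pi/3) + exp(-2*I*pi/3) = 0.)
Hence the multiplicities are chi_7: 1. Dimension check: dim(chi_7)*dim(chi_0) = 1*1 = 1 and sum (mult * dim) = 1*1 = 1.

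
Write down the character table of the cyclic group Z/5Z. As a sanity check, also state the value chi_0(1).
Character table of Z/5Z (irreps indexed chi_0,...,chi_4 with chi_k(m) = zeta_5^(k*m), zeta_5 = exp(2*pi*i/5)):
  irrep \ class  {0} (size 1)  {1} (size 1)    {2} (size 1)    {3} (size 1)    {4} (size 1)  
  chi_0          1             1               1               1               1             
  chi_1          1             exp(2*I*pi/5)   exp(4*I*pi/5)   exp(-4*I*pi/5)  exp(-2*I*pi/5)
  chi_2          1             exp(4*I*pi/5)   exp(-2*I*pi/5)  exp(2*I*pi/5)   exp(-4*I*pi/5)
  chi_3          1             exp(-4*I*pi/5)  exp(2*I*pi/5)   exp(-2*I*pi/5)  exp(4*I*pi/5) 
  chi_4          1             exp(-2*I*pi/5)  exp(-4*I*pi/5)  exp(4*I*pi/5)   exp(2*I*pi/5) 

Spot check: chi_0(1) = zeta_5^(0*1) = zeta_5^0 = 1.

Explanation: Z/5Z is abelian, so all 5 irreducible complex representations are 1-dimensional. They are given by chi_k(m) = zeta_5^(k*m) for k = 0,...,4. Row orthogonality: sum_m chi_k(m) conj(chi_l(m)) = 5 * [k = l].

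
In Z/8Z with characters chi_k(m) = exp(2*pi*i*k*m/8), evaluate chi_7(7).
chi_7(7) = zeta_8^49 = exp(I*pi/4)

Proof sketch: chi_7(7) = zeta_8^(7*7) = zeta_8^49. Since zeta_8^8 = 1, this equals zeta_8^1 = exp(2*pi*i*1/8) = exp(I*pi/4).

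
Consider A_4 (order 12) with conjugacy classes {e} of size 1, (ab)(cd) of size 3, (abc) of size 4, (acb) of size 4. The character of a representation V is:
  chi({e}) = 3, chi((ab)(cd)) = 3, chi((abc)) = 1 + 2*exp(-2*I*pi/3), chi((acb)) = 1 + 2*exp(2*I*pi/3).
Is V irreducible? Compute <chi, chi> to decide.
Not irreducible (reducible): <chi, chi> = 5 > 1.

Argument: <chi, chi> = (1/|G|) sum_C |C| * |chi(C)|^2 = (1/12)[1*|3|^2 + 3*|3|^2 + 4*|1 + 2*exp(-2*I*pi/3)|^2 + 4*|1 + 2*exp(2*I*pi/3)|^2]
  = (1/12)[(9) + (27) + (12) + (12)] = 60/12 = 5.
(Exp terms are combined using exp(i*s)*conj(exp(i*t)) = exp(i*(s-t)), and sums of them are collapsed using the identity that for every m > 1 the m distinct m-th roots of unity sum to 0, e.g. 1 + exp(2*I*pi/3) + exp(-2*I*pi/3) = 0.)
A character is irreducible iff <chi, chi> = 1, so this representation is reducible.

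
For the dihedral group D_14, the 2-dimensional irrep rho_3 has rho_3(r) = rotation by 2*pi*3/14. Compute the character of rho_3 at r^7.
chi_{rho_3}(r^7) = 2*cos(2*pi*3*7/14) = -2

Why: rho_3(r^7) is rotation by angle 2*pi*3*7/14, whose trace is 2*cos(2*pi*3*7/14) = -2.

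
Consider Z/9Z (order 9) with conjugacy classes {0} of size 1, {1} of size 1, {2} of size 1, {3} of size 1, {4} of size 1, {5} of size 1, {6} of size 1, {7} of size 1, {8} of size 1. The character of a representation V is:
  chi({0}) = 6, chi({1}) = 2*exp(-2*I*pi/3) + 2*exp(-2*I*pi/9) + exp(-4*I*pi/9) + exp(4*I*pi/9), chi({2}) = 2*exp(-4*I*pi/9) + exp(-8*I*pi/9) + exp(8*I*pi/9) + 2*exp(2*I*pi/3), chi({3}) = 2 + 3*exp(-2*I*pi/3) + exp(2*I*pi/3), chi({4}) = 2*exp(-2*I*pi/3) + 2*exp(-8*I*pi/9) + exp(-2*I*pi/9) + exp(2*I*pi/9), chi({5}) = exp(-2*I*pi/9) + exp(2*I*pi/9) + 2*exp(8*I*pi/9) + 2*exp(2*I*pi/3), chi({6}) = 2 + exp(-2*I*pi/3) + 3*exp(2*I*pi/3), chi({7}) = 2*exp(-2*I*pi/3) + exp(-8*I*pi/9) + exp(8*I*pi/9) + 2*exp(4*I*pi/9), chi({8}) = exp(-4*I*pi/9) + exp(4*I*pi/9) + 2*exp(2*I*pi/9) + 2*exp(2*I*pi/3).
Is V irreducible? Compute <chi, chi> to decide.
Not irreducible (reducible): <chi, chi> = 10 > 1.

<chi, chi> = (1/|G|) sum_C |C| * |chi(C)|^2 = (1/9)[1*|6|^2 + 1*|2*exp(-2*I*pi/3) + 2*exp(-2*I*pi/9) + exp(-4*I*pi/9) + exp(4*I*pi/9)|^2 + 1*|2*exp(-4*I*pi/9) + exp(-8*I*pi/9) + exp(8*I*pi/9) + 2*exp(2*I*pi/3)|^2 + 1*|2 + 3*exp(-2*I*pi/3) + exp(2*I*pi/3)|^2 + 1*|2*exp(-2*I*pi/3) + 2*exp(-8*I*pi/9) + exp(-2*I*pi/9) + exp(2*I*pi/9)|^2 + 1*|exp(-2*I*pi/9) + exp(2*I*pi/9) + 2*exp(8*I*pi/9) + 2*exp(2*I*pi/3)|^2 + 1*|2 + exp(-2*I*pi/3) + 3*exp(2*I*pi/3)|^2 + 1*|2*exp(-2*I*pi/3) + exp(-8*I*pi/9) + exp(8*I*pi/9) + 2*exp(4*I*pi/9)|^2 + 1*|exp(-4*I*pi/9) + exp(4*I*pi/9) + 2*exp(2*I*pi/9) + 2*exp(2*I*pi/3)|^2]
  = (1/9)[(36) + (10 + 4*exp(-4*I*pi/9) + 4*exp(-2*I*pi/9) + 2*exp(-2*I*pi/3) + 3*exp(-8*I*pi/9) + 3*exp(8*I*pi/9) + 2*exp(2*I*pi/3) + 4*exp(2*I*pi/9) + 4*exp(4*I*pi/9)) + (10 + 4*exp(-4*I*pi/9) + 3*exp(-2*I*pi/9) + 2*exp(-2*I*pi/3) + 4*exp(-8*I*pi/9) + 4*exp(8*I*pi/9) + 2*exp(2*I*pi/3) + 3*exp(2*I*pi/9) + 4*exp(4*I*pi/9)) + (3) + (10 + 3*exp(-4*I*pi/9) + 4*exp(-2*I*pi/9) + 2*exp(-2*I*pi/3) + 4*exp(-8*I*pi/9) + 4*exp(8*I*pi/9) + 2*exp(2*I*pi/3) + 4*exp(2*I*pi/9) + 3*exp(4*I*pi/9)) + (10 + 3*exp(-4*I*pi/9) + 4*exp(-2*I*pi/9) + 2*exp(-2*I*pi/3) + 4*exp(-8*I*pi/9) + 4*exp(8*I*pi/9) + 2*exp(2*I*pi/3) + 4*exp(2*I*pi/9) + 3*exp(4*I*pi/9)) + (3) + (10 + 4*exp(-4*I*pi/9) + 3*exp(-2*I*pi/9) + 2*exp(-2*I*pi/3) + 4*exp(-8*I*pi/9) + 4*exp(8*I*pi/9) + 2*exp(2*I*pi/3) + 3*exp(2*I*pi/9) + 4*exp(4*I*pi/9)) + (10 + 4*exp(-4*I*pi/9) + 4*exp(-2*I*pi/9) + 2*exp(-2*I*pi/3) + 3*exp(-8*I*pi/9) + 3*exp(8*I*pi/9) + 2*exp(2*I*pi/3) + 4*exp(2*I*pi/9) + 4*exp(4*I*pi/9))] = 90/9 = 10.
(Exp terms are combined using exp(i*s)*conj(exp(i*t)) = exp(i*(s-t)), and sums of them are collapsed using the identity that for every m > 1 the m distinct m-th roots of unity sum to 0, e.g. 1 + exp(2*I*pi/3) + exp(-2*I*pi/3) = 0.)
A character is irreducible iff <chi, chi> = 1, so this representation is reducible.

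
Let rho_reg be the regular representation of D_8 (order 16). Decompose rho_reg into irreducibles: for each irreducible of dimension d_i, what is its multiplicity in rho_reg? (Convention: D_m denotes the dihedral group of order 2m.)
Each irreducible V_i of dimension d_i appears with multiplicity d_i, i.e. rho_reg = (direct sum over all irreducibles V_i) d_i V_i. The irreducible dimensions for D_8 are 1, 1, 1, 1, 2, 2, 2: 4 irreducibles of dimension 1, each with multiplicity 1; 3 irreducibles of dimension 2, each with multiplicity 2. Total dimension 4*1*1 + 3*2*2 = 16 = |G|.

Reasoning: General theorem: in the regular representation of a finite group G, each irreducible appears with multiplicity equal to its dimension. Check: dim(rho_reg) = sum d_i^2 = 1 + 1 + 1 + 1 + 4 + 4 + 4 = 16 = |G|.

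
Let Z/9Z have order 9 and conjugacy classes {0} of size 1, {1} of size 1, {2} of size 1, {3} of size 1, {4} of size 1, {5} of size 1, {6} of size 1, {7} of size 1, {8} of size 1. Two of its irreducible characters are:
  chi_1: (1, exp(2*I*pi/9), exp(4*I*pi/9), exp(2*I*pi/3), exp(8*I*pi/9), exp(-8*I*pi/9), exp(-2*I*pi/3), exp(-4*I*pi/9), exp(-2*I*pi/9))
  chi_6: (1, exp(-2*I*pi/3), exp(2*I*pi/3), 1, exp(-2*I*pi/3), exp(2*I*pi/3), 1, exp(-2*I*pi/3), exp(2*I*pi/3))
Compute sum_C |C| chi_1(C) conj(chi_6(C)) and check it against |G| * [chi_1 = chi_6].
Sum = 0; so <chi_1, chi_6> = 0 (distinct irreducibles are orthogonal).

Proof sketch: Compute term by term over conjugacy classes (|C| * chi_1(C) * conj(chi_6(C))):
  1*(1)*conj(1) + 1*(exp(2*I*pi/9))*conj(exp(-2*I*pi/3)) + 1*(exp(4*I*pi/9))*conj(exp(2*I*pi/3)) + 1*(exp(2*I*pi/3))*conj(1) + 1*(exp(8*I*pi/9))*conj(exp(-2*I*pi/3)) + 1*(exp(-8*I*pi/9))*conj(exp(2*I*pi/3)) + 1*(exp(-2*I*pi/3))*conj(1) + 1*(exp(-4*I*pi/9))*conj(exp(-2*I*pi/3)) + 1*(exp(-2*I*pi/9))*conj(exp(2*I*pi/3))
  = (1) + (exp(8*I*pi/9)) + (exp(-2*I*pi/9)) + (exp(2*I*pi/3)) + (exp(-4*I*pi/9)) + (exp(4*I*pi/9)) + (exp(-2*I*pi/3)) + (exp(2*I*pi/9)) + (exp(-8*I*pi/9))
  = 0.
(Exp terms are combined using exp(i*s)*conj(exp(i*t)) = exp(i*(s-t)), and sums of them are collapsed using the identity that for every m > 1 the m distinct m-th roots of unity sum to 0, e.g. 1 + exp(2*I*pi/3) + exp(-2*I*pi/3) = 0.)
Dividing by |G| = 9 gives 0/9 = 0, matching the row-orthogonality relation <chi_1, chi_6> = [chi_1 = chi_6].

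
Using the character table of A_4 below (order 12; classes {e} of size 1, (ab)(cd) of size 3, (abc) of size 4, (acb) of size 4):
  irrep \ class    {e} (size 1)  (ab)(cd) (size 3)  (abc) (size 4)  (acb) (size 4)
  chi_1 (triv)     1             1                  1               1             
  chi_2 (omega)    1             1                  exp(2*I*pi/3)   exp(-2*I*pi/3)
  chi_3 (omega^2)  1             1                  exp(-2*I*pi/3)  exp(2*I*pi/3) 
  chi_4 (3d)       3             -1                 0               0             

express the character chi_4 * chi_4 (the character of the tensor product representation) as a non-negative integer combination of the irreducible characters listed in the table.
chi_4 tensor chi_4 = chi_1 + chi_2 + chi_3 + 2*chi_4 (all other irreducibles have multiplicity 0).

Argument: The character of a tensor product is the pointwise product (chi_4 * chi_4)(C) = chi_4(C) * chi_4(C):
  {e}: (3)*(3), (ab)(cd): (-1)*(-1), (abc): (0)*(0), (acb): (0)*(0)
so (chi_4 * chi_4) takes values
  {e} -> 9, (ab)(cd) -> 1, (abc) -> 0, (acb) -> 0.
Now take the inner product of this character with each irreducible chi from the table, <chi_4*chi_4, chi> = (1/12) sum_C |C| (chi_4*chi_4)(C) conj(chi(C)):
  <chi_4*chi_4, chi_1> = (1/12)[1*(9)*conj(1) + 3*(1)*conj(1) + 4*(0)*conj(1) + 4*(0)*conj(1)]
      = (1/12)[(9) + (3) + (0) + (0)] = 12/12 = 1
  <chi_4*chi_4, chi_2> = (1/12)[1*(9)*conj(1) + 3*(1)*conj(1) + 4*(0)*conj(exp(2*I*pi/3)) + 4*(0)*conj(exp(-2*I*pi/3))]
      = (1/12)[(9) + (3) + (0) + (0)] = 12/12 = 1
  <chi_4*chi_4, chi_3> = (1/12)[1*(9)*conj(1) + 3*(1)*conj(1) + 4*(0)*conj(exp(-2*I*pi/3)) + 4*(0)*conj(exp(2*I*pi/3))]
      = (1/12)[(9) + (3) + (0) + (0)] = 12/12 = 1
  <chi_4*chi_4, chi_4> = (1/12)[1*(9)*conj(3) + 3*(1)*conj(-1) + 4*(0)*conj(0) + 4*(0)*conj(0)]
      = (1/12)[(27) + (-3) + (0) + (0)] = 24/12 = 2
(Exp terms are combined using exp(i*s)*conj(exp(i*t)) = exp(i*(s-t)), and sums of them are collapsed using the identity that for every m > 1 the m distinct m-th roots of unity sum to 0, e.g. 1 + exp(2*I*pi/3) + exp(-2*I*pi/3) = 0.)
Hence the multiplicities are chi_1: 1, chi_2: 1, chi_3: 1, chi_4: 2. Dimension check: dim(chi_4)*dim(chi_4) = 3*3 = 9 and sum (mult * dim) = 1*1 + 1*1 + 1*1 + 2*3 = 9.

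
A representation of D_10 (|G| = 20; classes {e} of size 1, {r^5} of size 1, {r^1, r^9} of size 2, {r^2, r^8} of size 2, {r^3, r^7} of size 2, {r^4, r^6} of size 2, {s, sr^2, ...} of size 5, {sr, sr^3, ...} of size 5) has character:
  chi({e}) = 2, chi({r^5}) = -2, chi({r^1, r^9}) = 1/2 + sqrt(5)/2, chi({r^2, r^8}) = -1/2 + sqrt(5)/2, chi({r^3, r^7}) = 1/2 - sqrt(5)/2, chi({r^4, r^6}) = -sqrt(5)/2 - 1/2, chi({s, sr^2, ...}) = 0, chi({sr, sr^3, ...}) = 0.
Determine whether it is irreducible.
Irreducible: <chi, chi> = 1.

Details: <chi, chi> = (1/|G|) sum_C |C| * |chi(C)|^2 = (1/20)[1*|2|^2 + 1*|-2|^2 + 2*|1/2 + sqrt(5)/2|^2 + 2*|-1/2 + sqrt(5)/2|^2 + 2*|1/2 - sqrt(5)/2|^2 + 2*|-sqrt(5)/2 - 1/2|^2 + 5*|0|^2 + 5*|0|^2]
  = (1/20)[(4) + (4) + (sqrt(5) + 3) + (3 - sqrt(5)) + (3 - sqrt(5)) + (sqrt(5) + 3) + (0) + (0)] = 20/20 = 1.
A character is irreducible iff <chi, chi> = 1, so this representation is irreducible.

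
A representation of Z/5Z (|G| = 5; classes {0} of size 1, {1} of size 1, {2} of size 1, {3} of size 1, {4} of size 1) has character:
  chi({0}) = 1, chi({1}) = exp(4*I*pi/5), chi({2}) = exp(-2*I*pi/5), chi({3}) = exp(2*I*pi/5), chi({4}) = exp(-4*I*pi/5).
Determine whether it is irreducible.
Irreducible: <chi, chi> = 1.

Reasoning: <chi, chi> = (1/|G|) sum_C |C| * |chi(C)|^2 = (1/5)[1*|1|^2 + 1*|exp(4*I*pi/5)|^2 + 1*|exp(-2*I*pi/5)|^2 + 1*|exp(2*I*pi/5)|^2 + 1*|exp(-4*I*pi/5)|^2]
  = (1/5)[(1) + (1) + (1) + (1) + (1)] = 5/5 = 1.
(Exp terms are combined using exp(i*s)*conj(exp(i*t)) = exp(i*(s-t)), and sums of them are collapsed using the identity that for every m > 1 the m distinct m-th roots of unity sum to 0, e.g. 1 + exp(2*I*pi/3) + exp(-2*I*pi/3) = 0.)
A character is irreducible iff <chi, chi> = 1, so this representation is irreducible.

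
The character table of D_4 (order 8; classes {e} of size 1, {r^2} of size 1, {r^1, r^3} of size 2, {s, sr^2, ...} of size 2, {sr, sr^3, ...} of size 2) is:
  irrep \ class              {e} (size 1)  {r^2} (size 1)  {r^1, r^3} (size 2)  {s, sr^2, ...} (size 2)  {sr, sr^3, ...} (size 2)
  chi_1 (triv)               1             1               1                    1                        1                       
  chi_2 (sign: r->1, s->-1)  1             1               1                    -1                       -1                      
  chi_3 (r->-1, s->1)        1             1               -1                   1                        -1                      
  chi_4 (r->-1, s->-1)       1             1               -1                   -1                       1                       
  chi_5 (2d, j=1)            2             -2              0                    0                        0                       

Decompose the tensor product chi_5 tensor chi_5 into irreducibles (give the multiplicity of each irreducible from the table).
chi_5 tensor chi_5 = chi_1 + chi_2 + chi_3 + chi_4 (all other irreducibles have multiplicity 0).

Argument: The character of a tensor product is the pointwise product (chi_5 * chi_5)(C) = chi_5(C) * chi_5(C):
  {e}: (2)*(2), {r^2}: (-2)*(-2), {r^1, r^3}: (0)*(0), {s, sr^2, ...}: (0)*(0), {sr, sr^3, ...}: (0)*(0)
so (chi_5 * chi_5) takes values
  {e} -> 4, {r^2} -> 4, {r^1, r^3} -> 0, {s, sr^2, ...} -> 0, {sr, sr^3, ...} -> 0.
Now take the inner product of this character with each irreducible chi from the table, <chi_5*chi_5, chi> = (1/8) sum_C |C| (chi_5*chi_5)(C) conj(chi(C)):
  <chi_5*chi_5, chi_1> = (1/8)[1*(4)*conj(1) + 1*(4)*conj(1) + 2*(0)*conj(1) + 2*(0)*conj(1) + 2*(0)*conj(1)]
      = (1/8)[(4) + (4) + (0) + (0) + (0)] = 8/8 = 1
  <chi_5*chi_5, chi_2> = (1/8)[1*(4)*conj(1) + 1*(4)*conj(1) + 2*(0)*conj(1) + 2*(0)*conj(-1) + 2*(0)*conj(-1)]
      = (1/8)[(4) + (4) + (0) + (0) + (0)] = 8/8 = 1
  <chi_5*chi_5, chi_3> = (1/8)[1*(4)*conj(1) + 1*(4)*conj(1) + 2*(0)*conj(-1) + 2*(0)*conj(1) + 2*(0)*conj(-1)]
      = (1/8)[(4) + (4) + (0) + (0) + (0)] = 8/8 = 1
  <chi_5*chi_5, chi_4> = (1/8)[1*(4)*conj(1) + 1*(4)*conj(1) + 2*(0)*conj(-1) + 2*(0)*conj(-1) + 2*(0)*conj(1)]
      = (1/8)[(4) + (4) + (0) + (0) + (0)] = 8/8 = 1
  <chi_5*chi_5, chi_5> = (1/8)[1*(4)*conj(2) + 1*(4)*conj(-2) + 2*(0)*conj(0) + 2*(0)*conj(0) + 2*(0)*conj(0)]
      = (1/8)[(8) + (-8) + (0) + (0) + (0)] = 0/8 = 0
Hence the multiplicities are chi_1: 1, chi_2: 1, chi_3: 1, chi_4: 1. Dimension check: dim(chi_5)*dim(chi_5) = 2*2 = 4 and sum (mult * dim) = 1*1 + 1*1 + 1*1 + 1*1 = 4.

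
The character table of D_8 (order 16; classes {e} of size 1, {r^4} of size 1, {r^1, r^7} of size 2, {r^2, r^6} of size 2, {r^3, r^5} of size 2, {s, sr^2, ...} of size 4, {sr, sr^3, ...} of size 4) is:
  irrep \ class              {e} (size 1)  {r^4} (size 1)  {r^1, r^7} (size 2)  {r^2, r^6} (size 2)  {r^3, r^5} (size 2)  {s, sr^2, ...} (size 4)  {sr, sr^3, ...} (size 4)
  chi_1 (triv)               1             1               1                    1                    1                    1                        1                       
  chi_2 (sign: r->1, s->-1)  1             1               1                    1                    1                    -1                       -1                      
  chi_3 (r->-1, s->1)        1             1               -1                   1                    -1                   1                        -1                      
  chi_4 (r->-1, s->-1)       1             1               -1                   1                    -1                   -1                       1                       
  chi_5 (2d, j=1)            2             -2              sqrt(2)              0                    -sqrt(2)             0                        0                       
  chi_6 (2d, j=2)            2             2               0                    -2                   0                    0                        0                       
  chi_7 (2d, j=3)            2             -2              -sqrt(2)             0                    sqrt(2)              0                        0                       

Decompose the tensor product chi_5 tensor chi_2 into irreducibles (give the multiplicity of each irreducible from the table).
chi_5 tensor chi_2 = chi_5 (all other irreducibles have multiplicity 0).

The character of a tensor product is the pointwise product (chi_5 * chi_2)(C) = chi_5(C) * chi_2(C):
  {e}: (2)*(1), {r^4}: (-2)*(1), {r^1, r^7}: (sqrt(2))*(1), {r^2, r^6}: (0)*(1), {r^3, r^5}: (-sqrt(2))*(1), {s, sr^2, ...}: (0)*(-1), {sr, sr^3, ...}: (0)*(-1)
so (chi_5 * chi_2) takes values
  {e} -> 2, {r^4} -> -2, {r^1, r^7} -> sqrt(2), {r^2, r^6} -> 0, {r^3, r^5} -> -sqrt(2), {s, sr^2, ...} -> 0, {sr, sr^3, ...} -> 0.
Now take the inner product of this character with each irreducible chi from the table, <chi_5*chi_2, chi> = (1/16) sum_C |C| (chi_5*chi_2)(C) conj(chi(C)):
  <chi_5*chi_2, chi_1> = (1/16)[1*(2)*conj(1) + 1*(-2)*conj(1) + 2*(sqrt(2))*conj(1) + 2*(0)*conj(1) + 2*(-sqrt(2))*conj(1) + 4*(0)*conj(1) + 4*(0)*conj(1)]
      = (1/16)[(2) + (-2) + (2*sqrt(2)) + (0) + (-2*sqrt(2)) + (0) + (0)] = 0/16 = 0
  <chi_5*chi_2, chi_2> = (1/16)[1*(2)*conj(1) + 1*(-2)*conj(1) + 2*(sqrt(2))*conj(1) + 2*(0)*conj(1) + 2*(-sqrt(2))*conj(1) + 4*(0)*conj(-1) + 4*(0)*conj(-1)]
      = (1/16)[(2) + (-2) + (2*sqrt(2)) + (0) + (-2*sqrt(2)) + (0) + (0)] = 0/16 = 0
  <chi_5*chi_2, chi_3> = (1/16)[1*(2)*conj(1) + 1*(-2)*conj(1) + 2*(sqrt(2))*conj(-1) + 2*(0)*conj(1) + 2*(-sqrt(2))*conj(-1) + 4*(0)*conj(1) + 4*(0)*conj(-1)]
      = (1/16)[(2) + (-2) + (-2*sqrt(2)) + (0) + (2*sqrt(2)) + (0) + (0)] = 0/16 = 0
  <chi_5*chi_2, chi_4> = (1/16)[1*(2)*conj(1) + 1*(-2)*conj(1) + 2*(sqrt(2))*conj(-1) + 2*(0)*conj(1) + 2*(-sqrt(2))*conj(-1) + 4*(0)*conj(-1) + 4*(0)*conj(1)]
      = (1/16)[(2) + (-2) + (-2*sqrt(2)) + (0) + (2*sqrt(2)) + (0) + (0)] = 0/16 = 0
  <chi_5*chi_2, chi_5> = (1/16)[1*(2)*conj(2) + 1*(-2)*conj(-2) + 2*(sqrt(2))*conj(sqrt(2)) + 2*(0)*conj(0) + 2*(-sqrt(2))*conj(-sqrt(2)) + 4*(0)*conj(0) + 4*(0)*conj(0)]
      = (1/16)[(4) + (4) + (4) + (0) + (4) + (0) + (0)] = 16/16 = 1
  <chi_5*chi_2, chi_6> = (1/16)[1*(2)*conj(2) + 1*(-2)*conj(2) + 2*(sqrt(2))*conj(0) + 2*(0)*conj(-2) + 2*(-sqrt(2))*conj(0) + 4*(0)*conj(0) + 4*(0)*conj(0)]
      = (1/16)[(4) + (-4) + (0) + (0) + (0) + (0) + (0)] = 0/16 = 0
  <chi_5*chi_2, chi_7> = (1/16)[1*(2)*conj(2) + 1*(-2)*conj(-2) + 2*(sqrt(2))*conj(-sqrt(2)) + 2*(0)*conj(0) + 2*(-sqrt(2))*conj(sqrt(2)) + 4*(0)*conj(0) + 4*(0)*conj(0)]
      = (1/16)[(4) + (4) + (-4) + (0) + (-4) + (0) + (0)] = 0/16 = 0
Hence the multiplicities are chi_5: 1. Dimension check: dim(chi_5)*dim(chi_2) = 2*1 = 2 and sum (mult * dim) = 1*2 = 2.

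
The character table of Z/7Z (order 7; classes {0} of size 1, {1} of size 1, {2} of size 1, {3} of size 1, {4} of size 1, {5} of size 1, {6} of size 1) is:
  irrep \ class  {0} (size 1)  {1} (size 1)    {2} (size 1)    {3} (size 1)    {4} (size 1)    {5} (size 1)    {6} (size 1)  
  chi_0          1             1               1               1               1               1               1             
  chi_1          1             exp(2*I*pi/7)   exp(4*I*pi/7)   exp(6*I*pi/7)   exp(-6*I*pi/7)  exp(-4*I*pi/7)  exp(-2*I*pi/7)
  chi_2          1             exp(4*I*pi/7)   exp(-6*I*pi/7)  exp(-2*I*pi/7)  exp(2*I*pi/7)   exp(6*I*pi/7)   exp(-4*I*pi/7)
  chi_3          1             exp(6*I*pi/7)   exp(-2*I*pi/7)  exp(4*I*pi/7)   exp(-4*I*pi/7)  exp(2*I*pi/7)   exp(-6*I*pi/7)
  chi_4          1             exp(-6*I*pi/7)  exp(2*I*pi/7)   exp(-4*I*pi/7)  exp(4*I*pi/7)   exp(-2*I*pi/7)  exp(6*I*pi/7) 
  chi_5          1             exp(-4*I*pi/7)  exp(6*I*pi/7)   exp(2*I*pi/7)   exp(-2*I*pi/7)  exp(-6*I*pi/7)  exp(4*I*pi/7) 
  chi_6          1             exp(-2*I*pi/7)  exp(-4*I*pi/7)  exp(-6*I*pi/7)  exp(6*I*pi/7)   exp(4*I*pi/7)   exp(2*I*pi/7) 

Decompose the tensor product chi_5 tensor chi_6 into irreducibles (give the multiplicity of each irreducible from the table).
chi_5 tensor chi_6 = chi_4 (all other irreducibles have multiplicity 0).

Proof sketch: The character of a tensor product is the pointwise product (chi_5 * chi_6)(C) = chi_5(C) * chi_6(C):
  {0}: (1)*(1), {1}: (exp(-4*I*pi/7))*(exp(-2*I*pi/7)), {2}: (exp(6*I*pi/7))*(exp(-4*I*pi/7)), {3}: (exp(2*I*pi/7))*(exp(-6*I*pi/7)), {4}: (exp(-2*I*pi/7))*(exp(6*I*pi/7)), {5}: (exp(-6*I*pi/7))*(exp(4*I*pi/7)), {6}: (exp(4*I*pi/7))*(exp(2*I*pi/7))
so (chi_5 * chi_6) takes values
  {0} -> 1, {1} -> exp(-6*I*pi/7), {2} -> exp(2*I*pi/7), {3} -> exp(-4*I*pi/7), {4} -> exp(4*I*pi/7), {5} -> exp(-2*I*pi/7), {6} -> exp(6*I*pi/7).
Now take the inner product of this character with each irreducible chi from the table, <chi_5*chi_6, chi> = (1/7) sum_C |C| (chi_5*chi_6)(C) conj(chi(C)):
  <chi_5*chi_6, chi_0> = (1/7)[1*(1)*conj(1) + 1*(exp(-6*I*pi/7))*conj(1) + 1*(exp(2*I*pi/7))*conj(1) + 1*(exp(-4*I*pi/7))*conj(1) + 1*(exp(4*I*pi/7))*conj(1) + 1*(exp(-2*I*pi/7))*conj(1) + 1*(exp(6*I*pi/7))*conj(1)]
      = (1/7)[(1) + (exp(-6*I*pi/7)) + (exp(2*I*pi/7)) + (exp(-4*I*pi/7)) + (exp(4*I*pi/7)) + (exp(-2*I*pi/7)) + (exp(6*I*pi/7))] = 0/7 = 0
  <chi_5*chi_6, chi_1> = (1/7)[1*(1)*conj(1) + 1*(exp(-6*I*pi/7))*conj(exp(2*I*pi/7)) + 1*(exp(2*I*pi/7))*conj(exp(4*I*pi/7)) + 1*(exp(-4*I*pi/7))*conj(exp(6*I*pi/7)) + 1*(exp(4*I*pi/7))*conj(exp(-6*I*pi/7)) + 1*(exp(-2*I*pi/7))*conj(exp(-4*I*pi/7)) + 1*(exp(6*I*pi/7))*conj(exp(-2*I*pi/7))]
      = (1/7)[(1) + (exp(6*I*pi/7)) + (exp(-2*I*pi/7)) + (exp(4*I*pi/7)) + (exp(-4*I*pi/7)) + (exp(2*I*pi/7)) + (exp(-6*I*pi/7))] = 0/7 = 0
  <chi_5*chi_6, chi_2> = (1/7)[1*(1)*conj(1) + 1*(exp(-6*I*pi/7))*conj(exp(4*I*pi/7)) + 1*(exp(2*I*pi/7))*conj(exp(-6*I*pi/7)) + 1*(exp(-4*I*pi/7))*conj(exp(-2*I*pi/7)) + 1*(exp(4*I*pi/7))*conj(exp(2*I*pi/7)) + 1*(exp(-2*I*pi/7))*conj(exp(6*I*pi/7)) + 1*(exp(6*I*pi/7))*conj(exp(-4*I*pi/7))]
      = (1/7)[(1) + (exp(4*I*pi/7)) + (exp(-6*I*pi/7)) + (exp(-2*I*pi/7)) + (exp(2*I*pi/7)) + (exp(6*I*pi/7)) + (exp(-4*I*pi/7))] = 0/7 = 0
  <chi_5*chi_6, chi_3> = (1/7)[1*(1)*conj(1) + 1*(exp(-6*I*pi/7))*conj(exp(6*I*pi/7)) + 1*(exp(2*I*pi/7))*conj(exp(-2*I*pi/7)) + 1*(exp(-4*I*pi/7))*conj(exp(4*I*pi/7)) + 1*(exp(4*I*pi/7))*conj(exp(-4*I*pi/7)) + 1*(exp(-2*I*pi/7))*conj(exp(2*I*pi/7)) + 1*(exp(6*I*pi/7))*conj(exp(-6*I*pi/7))]
      = (1/7)[(1) + (exp(2*I*pi/7)) + (exp(4*I*pi/7)) + (exp(6*I*pi/7)) + (exp(-6*I*pi/7)) + (exp(-4*I*pi/7)) + (exp(-2*I*pi/7))] = 0/7 = 0
  <chi_5*chi_6, chi_4> = (1/7)[1*(1)*conj(1) + 1*(exp(-6*I*pi/7))*conj(exp(-6*I*pi/7)) + 1*(exp(2*I*pi/7))*conj(exp(2*I*pi/7)) + 1*(exp(-4*I*pi/7))*conj(exp(-4*I*pi/7)) + 1*(exp(4*I*pi/7))*conj(exp(4*I*pi/7)) + 1*(exp(-2*I*pi/7))*conj(exp(-2*I*pi/7)) + 1*(exp(6*I*pi/7))*conj(exp(6*I*pi/7))]
      = (1/7)[(1) + (1) + (1) + (1) + (1) + (1) + (1)] = 7/7 = 1
  <chi_5*chi_6, chi_5> = (1/7)[1*(1)*conj(1) + 1*(exp(-6*I*pi/7))*conj(exp(-4*I*pi/7)) + 1*(exp(2*I*pi/7))*conj(exp(6*I*pi/7)) + 1*(exp(-4*I*pi/7))*conj(exp(2*I*pi/7)) + 1*(exp(4*I*pi/7))*conj(exp(-2*I*pi/7)) + 1*(exp(-2*I*pi/7))*conj(exp(-6*I*pi/7)) + 1*(exp(6*I*pi/7))*conj(exp(4*I*pi/7))]
      = (1/7)[(1) + (exp(-2*I*pi/7)) + (exp(-4*I*pi/7)) + (exp(-6*I*pi/7)) + (exp(6*I*pi/7)) + (exp(4*I*pi/7)) + (exp(2*I*pi/7))] = 0/7 = 0
  <chi_5*chi_6, chi_6> = (1/7)[1*(1)*conj(1) + 1*(exp(-6*I*pi/7))*conj(exp(-2*I*pi/7)) + 1*(exp(2*I*pi/7))*conj(exp(-4*I*pi/7)) + 1*(exp(-4*I*pi/7))*conj(exp(-6*I*pi/7)) + 1*(exp(4*I*pi/7))*conj(exp(6*I*pi/7)) + 1*(exp(-2*I*pi/7))*conj(exp(4*I*pi/7)) + 1*(exp(6*I*pi/7))*conj(exp(2*I*pi/7))]
      = (1/7)[(1) + (exp(-4*I*pi/7)) + (exp(6*I*pi/7)) + (exp(2*I*pi/7)) + (exp(-2*I*pi/7)) + (exp(-6*I*pi/7)) + (exp(4*I*pi/7))] = 0/7 = 0
(Exp terms are combined using exp(i*s)*conj(exp(i*t)) = exp(i*(s-t)), and sums of them are collapsed using the identity that for every m > 1 the m distinct m-th roots of unity sum to 0, e.g. 1 + exp(2*I*pi/3) + exp(-2*I*pi/3) = 0.)
Hence the multiplicities are chi_4: 1. Dimension check: dim(chi_5)*dim(chi_6) = 1*1 = 1 and sum (mult * dim) = 1*1 = 1.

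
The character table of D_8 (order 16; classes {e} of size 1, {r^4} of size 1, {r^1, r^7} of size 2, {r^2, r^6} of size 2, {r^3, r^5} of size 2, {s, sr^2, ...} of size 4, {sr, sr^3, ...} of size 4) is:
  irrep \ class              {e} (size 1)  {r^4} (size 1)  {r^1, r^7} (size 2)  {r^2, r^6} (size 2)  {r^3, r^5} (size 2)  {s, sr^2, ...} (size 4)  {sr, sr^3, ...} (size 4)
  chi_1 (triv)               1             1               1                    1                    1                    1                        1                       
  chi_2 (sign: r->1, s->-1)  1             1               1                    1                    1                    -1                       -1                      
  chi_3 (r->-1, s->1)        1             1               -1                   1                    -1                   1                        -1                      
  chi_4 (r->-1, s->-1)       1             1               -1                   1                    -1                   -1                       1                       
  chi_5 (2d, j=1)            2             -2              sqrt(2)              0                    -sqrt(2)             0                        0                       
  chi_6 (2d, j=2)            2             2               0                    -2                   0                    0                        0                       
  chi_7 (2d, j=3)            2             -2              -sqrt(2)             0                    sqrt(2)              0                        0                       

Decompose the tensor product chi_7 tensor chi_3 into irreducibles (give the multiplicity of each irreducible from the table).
chi_7 tensor chi_3 = chi_5 (all other irreducibles have multiplicity 0).

Argument: The character of a tensor product is the pointwise product (chi_7 * chi_3)(C) = chi_7(C) * chi_3(C):
  {e}: (2)*(1), {r^4}: (-2)*(1), {r^1, r^7}: (-sqrt(2))*(-1), {r^2, r^6}: (0)*(1), {r^3, r^5}: (sqrt(2))*(-1), {s, sr^2, ...}: (0)*(1), {sr, sr^3, ...}: (0)*(-1)
so (chi_7 * chi_3) takes values
  {e} -> 2, {r^4} -> -2, {r^1, r^7} -> sqrt(2), {r^2, r^6} -> 0, {r^3, r^5} -> -sqrt(2), {s, sr^2, ...} -> 0, {sr, sr^3, ...} -> 0.
Now take the inner product of this character with each irreducible chi from the table, <chi_7*chi_3, chi> = (1/16) sum_C |C| (chi_7*chi_3)(C) conj(chi(C)):
  <chi_7*chi_3, chi_1> = (1/16)[1*(2)*conj(1) + 1*(-2)*conj(1) + 2*(sqrt(2))*conj(1) + 2*(0)*conj(1) + 2*(-sqrt(2))*conj(1) + 4*(0)*conj(1) + 4*(0)*conj(1)]
      = (1/16)[(2) + (-2) + (2*sqrt(2)) + (0) + (-2*sqrt(2)) + (0) + (0)] = 0/16 = 0
  <chi_7*chi_3, chi_2> = (1/16)[1*(2)*conj(1) + 1*(-2)*conj(1) + 2*(sqrt(2))*conj(1) + 2*(0)*conj(1) + 2*(-sqrt(2))*conj(1) + 4*(0)*conj(-1) + 4*(0)*conj(-1)]
      = (1/16)[(2) + (-2) + (2*sqrt(2)) + (0) + (-2*sqrt(2)) + (0) + (0)] = 0/16 = 0
  <chi_7*chi_3, chi_3> = (1/16)[1*(2)*conj(1) + 1*(-2)*conj(1) + 2*(sqrt(2))*conj(-1) + 2*(0)*conj(1) + 2*(-sqrt(2))*conj(-1) + 4*(0)*conj(1) + 4*(0)*conj(-1)]
      = (1/16)[(2) + (-2) + (-2*sqrt(2)) + (0) + (2*sqrt(2)) + (0) + (0)] = 0/16 = 0
  <chi_7*chi_3, chi_4> = (1/16)[1*(2)*conj(1) + 1*(-2)*conj(1) + 2*(sqrt(2))*conj(-1) + 2*(0)*conj(1) + 2*(-sqrt(2))*conj(-1) + 4*(0)*conj(-1) + 4*(0)*conj(1)]
      = (1/16)[(2) + (-2) + (-2*sqrt(2)) + (0) + (2*sqrt(2)) + (0) + (0)] = 0/16 = 0
  <chi_7*chi_3, chi_5> = (1/16)[1*(2)*conj(2) + 1*(-2)*conj(-2) + 2*(sqrt(2))*conj(sqrt(2)) + 2*(0)*conj(0) + 2*(-sqrt(2))*conj(-sqrt(2)) + 4*(0)*conj(0) + 4*(0)*conj(0)]
      = (1/16)[(4) + (4) + (4) + (0) + (4) + (0) + (0)] = 16/16 = 1
  <chi_7*chi_3, chi_6> = (1/16)[1*(2)*conj(2) + 1*(-2)*conj(2) + 2*(sqrt(2))*conj(0) + 2*(0)*conj(-2) + 2*(-sqrt(2))*conj(0) + 4*(0)*conj(0) + 4*(0)*conj(0)]
      = (1/16)[(4) + (-4) + (0) + (0) + (0) + (0) + (0)] = 0/16 = 0
  <chi_7*chi_3, chi_7> = (1/16)[1*(2)*conj(2) + 1*(-2)*conj(-2) + 2*(sqrt(2))*conj(-sqrt(2)) + 2*(0)*conj(0) + 2*(-sqrt(2))*conj(sqrt(2)) + 4*(0)*conj(0) + 4*(0)*conj(0)]
      = (1/16)[(4) + (4) + (-4) + (0) + (-4) + (0) + (0)] = 0/16 = 0
Hence the multiplicities are chi_5: 1. Dimension check: dim(chi_7)*dim(chi_3) = 2*1 = 2 and sum (mult * dim) = 1*2 = 2.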